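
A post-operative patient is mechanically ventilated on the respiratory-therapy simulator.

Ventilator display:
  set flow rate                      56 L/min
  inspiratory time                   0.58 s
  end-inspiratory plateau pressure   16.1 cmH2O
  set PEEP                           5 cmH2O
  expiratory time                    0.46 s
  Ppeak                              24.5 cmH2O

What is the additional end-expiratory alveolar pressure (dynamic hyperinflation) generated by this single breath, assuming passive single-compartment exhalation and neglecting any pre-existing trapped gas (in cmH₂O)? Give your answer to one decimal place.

Flow: 56 L/min ÷ 60 = 0.9333 L/s.
Vt = flow × Ti = 0.9333 L/s × 0.58 s × 1000 mL/L = 541.31 mL.
R = (PIP − Pplat)/V̇ = (24.5 − 16.1) / 0.9333 = 8.4/0.9333 = 9.0 cmH2O·s/L.
C = Vt/(Pplat − PEEP) = 541.31 / (16.1 − 5) = 541.31/11.1 = 48.767 mL/cmH2O.
τ = R × C = 9.0 × 0.04877 L/cmH2O = 0.4389 s.
Fraction remaining = e^(−Te/τ) = e^(−0.46/0.4389) = 0.3506; trapped volume = 541.31 × 0.3506 = 189.78 mL.
Additional alveolar pressure from trapping ≈ V_trapped / C = 189.78 / 48.767 = 3.892 cmH2O.

3.9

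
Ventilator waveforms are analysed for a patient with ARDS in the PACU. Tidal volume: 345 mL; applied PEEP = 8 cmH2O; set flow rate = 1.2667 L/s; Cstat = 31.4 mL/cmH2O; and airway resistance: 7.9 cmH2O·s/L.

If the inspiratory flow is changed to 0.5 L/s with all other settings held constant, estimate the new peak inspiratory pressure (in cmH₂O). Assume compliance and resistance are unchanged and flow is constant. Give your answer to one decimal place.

PIP = Vt/C + R·V̇ + PEEP (constant-flow equation of motion).
Only the resistive term changes: ΔPIP = R × ΔV̇ = 7.9 × (0.5 − 1.2667) = 7.9 × -0.7667 = -6.057 cmH2O.
Original PIP = 345/31.4 + 7.9×1.2667 + 8 = 28.994 cmH2O; new PIP = 28.994 + (-6.057) = 22.937 cmH2O.

22.9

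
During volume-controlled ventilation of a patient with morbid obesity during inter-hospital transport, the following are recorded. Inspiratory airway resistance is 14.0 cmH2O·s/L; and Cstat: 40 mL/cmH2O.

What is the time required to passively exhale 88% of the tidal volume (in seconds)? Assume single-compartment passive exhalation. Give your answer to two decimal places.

τ = R × C = 14.0 × 40 mL/cmH2O = 14.0 × 0.040 L/cmH2O = 0.56 s.
Exhaled fraction f = 1 − e^(−t/τ) → t = −τ·ln(1 − f) = −0.56·ln(0.12) = 1.187 s.

1.19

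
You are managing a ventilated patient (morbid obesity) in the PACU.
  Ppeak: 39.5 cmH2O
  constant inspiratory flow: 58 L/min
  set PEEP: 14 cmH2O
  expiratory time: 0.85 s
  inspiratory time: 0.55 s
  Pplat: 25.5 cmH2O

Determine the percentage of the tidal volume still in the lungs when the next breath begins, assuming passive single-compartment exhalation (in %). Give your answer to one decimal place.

28.1

Flow: 58 L/min ÷ 60 = 0.9667 L/s.
Vt = flow × Ti = 0.9667 L/s × 0.55 s × 1000 mL/L = 531.69 mL.
R = (PIP − Pplat)/V̇ = (39.5 − 25.5) / 0.9667 = 14.0/0.9667 = 14.482 cmH2O·s/L.
C = Vt/(Pplat − PEEP) = 531.69 / (25.5 − 14) = 531.69/11.5 = 46.234 mL/cmH2O.
τ = R × C = 14.482 × 0.04623 L/cmH2O = 0.6695 s.
Fraction remaining at end-expiration = e^(−Te/τ) = e^(−0.85/0.6695) = 0.2809 → 28.09%.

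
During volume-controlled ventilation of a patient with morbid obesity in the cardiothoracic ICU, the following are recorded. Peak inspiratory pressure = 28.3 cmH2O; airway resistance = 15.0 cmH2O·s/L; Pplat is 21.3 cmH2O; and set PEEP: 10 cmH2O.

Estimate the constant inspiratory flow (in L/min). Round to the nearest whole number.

28

flow = (PIP − Pplat) / Raw = (28.3 − 21.3) / 15.0 = 0.4667 L/s × 60 = 28.002 L/min.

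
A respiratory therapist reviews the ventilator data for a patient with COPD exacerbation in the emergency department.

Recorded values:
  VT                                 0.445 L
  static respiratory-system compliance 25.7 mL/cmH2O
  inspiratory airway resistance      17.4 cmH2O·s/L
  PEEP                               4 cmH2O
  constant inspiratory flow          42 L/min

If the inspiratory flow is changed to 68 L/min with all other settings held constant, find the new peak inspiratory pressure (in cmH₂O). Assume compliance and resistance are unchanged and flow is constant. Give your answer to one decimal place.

Flow: 42 L/min ÷ 60 = 0.7 L/s.
New flow: 68 L/min ÷ 60 = 1.1333 L/s.
PIP = Vt/C + R·V̇ + PEEP (constant-flow equation of motion).
Only the resistive term changes: ΔPIP = R × ΔV̇ = 17.4 × (1.1333 − 0.7) = 17.4 × 0.4333 = 7.539 cmH2O.
Original PIP = 445/25.7 + 17.4×0.7 + 4 = 33.495 cmH2O; new PIP = 33.495 + (7.539) = 41.034 cmH2O.

41.0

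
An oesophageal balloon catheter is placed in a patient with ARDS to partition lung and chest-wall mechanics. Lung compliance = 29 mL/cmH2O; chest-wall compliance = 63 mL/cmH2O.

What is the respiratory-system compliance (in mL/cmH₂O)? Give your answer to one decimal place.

19.9

Lung and chest wall are elastances in series: 1/Crs = 1/CL + 1/Ccw.
1/Crs = 1/29 + 1/63 = 0.05036.
Crs = 19.857 mL/cmH2O.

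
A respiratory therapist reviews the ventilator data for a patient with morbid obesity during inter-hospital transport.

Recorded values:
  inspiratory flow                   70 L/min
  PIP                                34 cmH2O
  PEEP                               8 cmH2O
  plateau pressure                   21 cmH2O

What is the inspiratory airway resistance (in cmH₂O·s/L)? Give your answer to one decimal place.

Flow: 70 L/min ÷ 60 = 1.1667 L/s.
Raw = (PIP − Pplat) / flow = (34 − 21) / 1.1667 = 13.0 / 1.1667 = 11.143 cmH2O·s/L.

11.1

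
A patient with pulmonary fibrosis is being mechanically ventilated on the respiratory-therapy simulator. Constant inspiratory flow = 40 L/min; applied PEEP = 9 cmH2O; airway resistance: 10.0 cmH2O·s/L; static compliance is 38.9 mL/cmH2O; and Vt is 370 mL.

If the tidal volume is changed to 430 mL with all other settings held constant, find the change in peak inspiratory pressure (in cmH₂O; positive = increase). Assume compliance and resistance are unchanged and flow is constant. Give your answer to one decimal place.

PIP = Vt/C + R·V̇ + PEEP (constant-flow equation of motion).
Only the elastic term changes: ΔPIP = ΔVt / C = (430 − 370) / 38.9 = 1.542 cmH2O.

1.5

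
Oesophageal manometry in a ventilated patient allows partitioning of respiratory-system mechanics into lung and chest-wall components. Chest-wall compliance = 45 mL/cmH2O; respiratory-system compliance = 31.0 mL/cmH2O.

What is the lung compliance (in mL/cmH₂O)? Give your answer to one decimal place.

99.6

1/CL = 1/Crs − 1/Ccw.
1/CL = 1/31.0 − 1/45 = 0.01004.
CL = 99.602 mL/cmH2O.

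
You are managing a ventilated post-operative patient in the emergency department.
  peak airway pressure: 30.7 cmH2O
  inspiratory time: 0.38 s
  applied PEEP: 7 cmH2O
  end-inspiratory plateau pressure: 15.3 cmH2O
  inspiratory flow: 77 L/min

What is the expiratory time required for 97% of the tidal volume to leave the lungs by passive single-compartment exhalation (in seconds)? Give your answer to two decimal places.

2.47

Flow: 77 L/min ÷ 60 = 1.2833 L/s.
Vt = flow × Ti = 1.2833 L/s × 0.38 s × 1000 mL/L = 487.65 mL.
R = (PIP − Pplat)/V̇ = (30.7 − 15.3) / 1.2833 = 15.4/1.2833 = 12.0 cmH2O·s/L.
C = Vt/(Pplat − PEEP) = 487.65 / (15.3 − 7) = 487.65/8.3 = 58.753 mL/cmH2O.
τ = R × C = 12.0 × 0.05875 L/cmH2O = 0.705 s.
t = −τ·ln(1 − 0.97) = −0.705·ln(0.03) = 2.472 s.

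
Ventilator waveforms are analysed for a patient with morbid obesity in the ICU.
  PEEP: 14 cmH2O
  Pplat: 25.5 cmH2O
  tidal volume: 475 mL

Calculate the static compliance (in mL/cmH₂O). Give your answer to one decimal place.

41.3

Cstat = Vt / (Pplat − PEEP) = 475 / (25.5 − 14) = 475 / 11.5 = 41.304 mL/cmH2O.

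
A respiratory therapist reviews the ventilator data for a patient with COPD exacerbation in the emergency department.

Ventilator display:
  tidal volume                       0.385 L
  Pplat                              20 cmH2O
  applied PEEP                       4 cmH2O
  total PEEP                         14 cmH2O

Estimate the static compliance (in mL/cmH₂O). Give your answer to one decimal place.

End-expiratory occlusion gives total PEEP = 14 cmH2O (intrinsic PEEP = 14 − 4 = 10). Use total PEEP for the elastic gradient.
Cstat = Vt / (Pplat − PEEPtotal) = 385 / (20 − 14) = 385 / 6.0 = 64.167 mL/cmH2O.

64.2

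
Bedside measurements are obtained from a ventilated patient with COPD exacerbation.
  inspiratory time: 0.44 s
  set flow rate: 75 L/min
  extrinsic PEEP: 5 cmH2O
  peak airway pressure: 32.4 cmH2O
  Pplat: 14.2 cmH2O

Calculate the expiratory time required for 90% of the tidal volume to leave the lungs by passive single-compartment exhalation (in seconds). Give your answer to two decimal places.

2.00

Flow: 75 L/min ÷ 60 = 1.25 L/s.
Vt = flow × Ti = 1.25 L/s × 0.44 s × 1000 mL/L = 550.0 mL.
R = (PIP − Pplat)/V̇ = (32.4 − 14.2) / 1.25 = 18.2/1.25 = 14.56 cmH2O·s/L.
C = Vt/(Pplat − PEEP) = 550.0 / (14.2 − 5) = 550.0/9.2 = 59.783 mL/cmH2O.
τ = R × C = 14.56 × 0.05978 L/cmH2O = 0.8704 s.
t = −τ·ln(1 − 0.90) = −0.8704·ln(0.1) = 2.004 s.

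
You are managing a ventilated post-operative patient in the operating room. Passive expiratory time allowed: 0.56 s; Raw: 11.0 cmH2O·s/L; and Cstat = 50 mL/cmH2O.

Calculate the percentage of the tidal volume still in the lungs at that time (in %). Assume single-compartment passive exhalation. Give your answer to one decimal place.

τ = R × C = 11.0 × 50 mL/cmH2O = 11.0 × 0.050 L/cmH2O = 0.55 s.
Passive exhalation: V(t)/V₀ = e^(−t/τ) = e^(−0.56/0.55) = 0.3613.
Fraction remaining = 0.3613 → 36.13%.

36.1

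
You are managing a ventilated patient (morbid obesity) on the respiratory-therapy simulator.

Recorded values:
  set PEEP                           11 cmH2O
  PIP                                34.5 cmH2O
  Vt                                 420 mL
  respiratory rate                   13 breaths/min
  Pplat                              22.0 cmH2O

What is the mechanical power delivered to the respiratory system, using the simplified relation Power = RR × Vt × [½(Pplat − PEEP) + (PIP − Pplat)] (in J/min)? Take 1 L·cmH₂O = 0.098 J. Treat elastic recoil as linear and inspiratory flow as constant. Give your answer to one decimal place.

9.6

Per-breath work = Vt × [½(Pplat−PEEP) + (PIP−Pplat)] = 0.420 × [0.5×11.0 + 12.5] = 0.420 × 18.0 = 7.56 L·cmH2O.
Power = 13 × 7.56 = 98.28 L·cmH2O/min.
× 0.098 J/(L·cmH2O) → 9.631 J/min.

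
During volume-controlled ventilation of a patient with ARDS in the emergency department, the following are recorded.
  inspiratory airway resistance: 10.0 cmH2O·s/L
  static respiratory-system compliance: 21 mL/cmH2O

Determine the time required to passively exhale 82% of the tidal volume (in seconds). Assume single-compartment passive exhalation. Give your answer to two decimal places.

τ = R × C = 10.0 × 21 mL/cmH2O = 10.0 × 0.021 L/cmH2O = 0.21 s.
Exhaled fraction f = 1 − e^(−t/τ) → t = −τ·ln(1 − f) = −0.21·ln(0.18) = 0.3601 s.

0.36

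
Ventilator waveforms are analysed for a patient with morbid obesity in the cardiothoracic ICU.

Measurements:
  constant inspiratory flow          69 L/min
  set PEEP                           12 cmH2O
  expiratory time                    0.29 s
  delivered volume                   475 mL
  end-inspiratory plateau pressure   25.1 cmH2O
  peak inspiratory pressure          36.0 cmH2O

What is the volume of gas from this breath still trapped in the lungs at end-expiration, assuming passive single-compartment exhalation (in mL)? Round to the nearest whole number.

Flow: 69 L/min ÷ 60 = 1.15 L/s.
R = (PIP − Pplat)/V̇ = (36.0 − 25.1) / 1.15 = 10.9/1.15 = 9.478 cmH2O·s/L.
C = Vt/(Pplat − PEEP) = 475.0 / (25.1 − 12) = 475.0/13.1 = 36.26 mL/cmH2O.
τ = R × C = 9.478 × 0.03626 L/cmH2O = 0.3437 s.
Fraction remaining = e^(−Te/τ) = e^(−0.29/0.3437) = 0.4301.
Trapped volume = 475.0 × 0.4301 = 204.3 mL.

204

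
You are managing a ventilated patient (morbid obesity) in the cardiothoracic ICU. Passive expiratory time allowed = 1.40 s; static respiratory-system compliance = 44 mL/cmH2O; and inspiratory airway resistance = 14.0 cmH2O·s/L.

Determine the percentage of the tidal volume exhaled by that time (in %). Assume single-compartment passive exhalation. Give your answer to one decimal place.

89.7

τ = R × C = 14.0 × 44 mL/cmH2O = 14.0 × 0.044 L/cmH2O = 0.616 s.
Passive exhalation: V(t)/V₀ = e^(−t/τ) = e^(−1.40/0.616) = 0.103.
Fraction exhaled = 1 − 0.103 = 0.897 → 89.7%.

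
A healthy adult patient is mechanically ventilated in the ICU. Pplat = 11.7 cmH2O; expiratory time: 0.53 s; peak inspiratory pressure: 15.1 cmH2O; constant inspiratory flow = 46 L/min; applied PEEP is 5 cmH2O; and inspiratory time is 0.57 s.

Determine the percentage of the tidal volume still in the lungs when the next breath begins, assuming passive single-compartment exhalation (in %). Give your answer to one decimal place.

Flow: 46 L/min ÷ 60 = 0.7667 L/s.
Vt = flow × Ti = 0.7667 L/s × 0.57 s × 1000 mL/L = 437.02 mL.
R = (PIP − Pplat)/V̇ = (15.1 − 11.7) / 0.7667 = 3.4/0.7667 = 4.435 cmH2O·s/L.
C = Vt/(Pplat − PEEP) = 437.02 / (11.7 − 5) = 437.02/6.7 = 65.227 mL/cmH2O.
τ = R × C = 4.435 × 0.06523 L/cmH2O = 0.2893 s.
Fraction remaining at end-expiration = e^(−Te/τ) = e^(−0.53/0.2893) = 0.1601 → 16.01%.

16.0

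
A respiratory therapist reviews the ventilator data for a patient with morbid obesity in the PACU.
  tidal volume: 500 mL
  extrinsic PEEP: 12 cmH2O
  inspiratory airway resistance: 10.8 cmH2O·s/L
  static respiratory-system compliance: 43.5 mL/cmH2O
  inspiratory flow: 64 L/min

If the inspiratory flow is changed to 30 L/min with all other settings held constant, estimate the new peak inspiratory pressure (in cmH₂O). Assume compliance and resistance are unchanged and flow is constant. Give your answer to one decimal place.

28.9

Flow: 64 L/min ÷ 60 = 1.0667 L/s.
New flow: 30 L/min ÷ 60 = 0.5 L/s.
PIP = Vt/C + R·V̇ + PEEP (constant-flow equation of motion).
Only the resistive term changes: ΔPIP = R × ΔV̇ = 10.8 × (0.5 − 1.0667) = 10.8 × -0.5667 = -6.12 cmH2O.
Original PIP = 500/43.5 + 10.8×1.0667 + 12 = 35.015 cmH2O; new PIP = 35.015 + (-6.12) = 28.895 cmH2O.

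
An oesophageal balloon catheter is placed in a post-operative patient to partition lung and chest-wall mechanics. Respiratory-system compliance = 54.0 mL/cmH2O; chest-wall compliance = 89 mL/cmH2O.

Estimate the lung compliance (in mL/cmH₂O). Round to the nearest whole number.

1/CL = 1/Crs − 1/Ccw.
1/CL = 1/54.0 − 1/89 = 0.007283.
CL = 137.31 mL/cmH2O.

137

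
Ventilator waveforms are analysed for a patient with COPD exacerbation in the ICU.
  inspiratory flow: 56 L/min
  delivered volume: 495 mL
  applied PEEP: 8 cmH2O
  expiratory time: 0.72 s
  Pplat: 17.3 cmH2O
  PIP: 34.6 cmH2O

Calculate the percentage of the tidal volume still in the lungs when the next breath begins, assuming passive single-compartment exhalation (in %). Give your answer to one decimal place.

Flow: 56 L/min ÷ 60 = 0.9333 L/s.
R = (PIP − Pplat)/V̇ = (34.6 − 17.3) / 0.9333 = 17.3/0.9333 = 18.536 cmH2O·s/L.
C = Vt/(Pplat − PEEP) = 495.0 / (17.3 − 8) = 495.0/9.3 = 53.226 mL/cmH2O.
τ = R × C = 18.536 × 0.05323 L/cmH2O = 0.9867 s.
Fraction remaining at end-expiration = e^(−Te/τ) = e^(−0.72/0.9867) = 0.4821 → 48.21%.

48.2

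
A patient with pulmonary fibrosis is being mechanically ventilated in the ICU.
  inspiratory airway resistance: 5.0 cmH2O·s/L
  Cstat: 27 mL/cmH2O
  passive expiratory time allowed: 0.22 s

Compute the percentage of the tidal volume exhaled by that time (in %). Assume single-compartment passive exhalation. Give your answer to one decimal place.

80.4

τ = R × C = 5.0 × 27 mL/cmH2O = 5.0 × 0.027 L/cmH2O = 0.135 s.
Passive exhalation: V(t)/V₀ = e^(−t/τ) = e^(−0.22/0.135) = 0.196.
Fraction exhaled = 1 − 0.196 = 0.804 → 80.4%.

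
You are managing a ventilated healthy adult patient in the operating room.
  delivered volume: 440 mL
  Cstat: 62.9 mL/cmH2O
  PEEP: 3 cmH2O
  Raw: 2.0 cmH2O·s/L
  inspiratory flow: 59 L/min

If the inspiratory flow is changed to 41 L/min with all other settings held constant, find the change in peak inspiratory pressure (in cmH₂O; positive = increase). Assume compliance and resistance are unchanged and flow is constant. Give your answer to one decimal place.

-0.6

Flow: 59 L/min ÷ 60 = 0.9833 L/s.
New flow: 41 L/min ÷ 60 = 0.6833 L/s.
PIP = Vt/C + R·V̇ + PEEP (constant-flow equation of motion).
Only the resistive term changes: ΔPIP = R × ΔV̇ = 2.0 × (0.6833 − 0.9833) = 2.0 × -0.3 = -0.6 cmH2O.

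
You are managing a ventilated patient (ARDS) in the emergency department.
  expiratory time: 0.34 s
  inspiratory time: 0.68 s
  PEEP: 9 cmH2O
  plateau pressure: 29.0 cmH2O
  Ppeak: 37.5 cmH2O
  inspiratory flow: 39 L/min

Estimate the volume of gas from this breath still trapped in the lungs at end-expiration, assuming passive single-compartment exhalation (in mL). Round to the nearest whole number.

136

Flow: 39 L/min ÷ 60 = 0.65 L/s.
Vt = flow × Ti = 0.65 L/s × 0.68 s × 1000 mL/L = 442.0 mL.
R = (PIP − Pplat)/V̇ = (37.5 − 29.0) / 0.65 = 8.5/0.65 = 13.077 cmH2O·s/L.
C = Vt/(Pplat − PEEP) = 442.0 / (29.0 − 9) = 442.0/20.0 = 22.1 mL/cmH2O.
τ = R × C = 13.077 × 0.0221 L/cmH2O = 0.289 s.
Fraction remaining = e^(−Te/τ) = e^(−0.34/0.289) = 0.3084.
Trapped volume = 442.0 × 0.3084 = 136.31 mL.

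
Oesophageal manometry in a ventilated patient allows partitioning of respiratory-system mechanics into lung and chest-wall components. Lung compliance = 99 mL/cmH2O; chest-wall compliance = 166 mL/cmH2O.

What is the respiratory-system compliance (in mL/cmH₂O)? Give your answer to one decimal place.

62.0

Lung and chest wall are elastances in series: 1/Crs = 1/CL + 1/Ccw.
1/Crs = 1/99 + 1/166 = 0.01613.
Crs = 61.996 mL/cmH2O.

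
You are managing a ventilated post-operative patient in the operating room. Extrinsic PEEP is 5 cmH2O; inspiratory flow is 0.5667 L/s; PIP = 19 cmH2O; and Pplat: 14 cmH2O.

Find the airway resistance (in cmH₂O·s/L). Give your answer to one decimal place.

8.8

Raw = (PIP − Pplat) / flow = (19 − 14) / 0.5667 = 5.0 / 0.5667 = 8.823 cmH2O·s/L.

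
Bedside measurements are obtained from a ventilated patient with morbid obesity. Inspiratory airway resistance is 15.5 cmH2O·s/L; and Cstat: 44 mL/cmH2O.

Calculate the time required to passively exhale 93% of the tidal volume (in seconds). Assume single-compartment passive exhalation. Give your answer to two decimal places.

τ = R × C = 15.5 × 44 mL/cmH2O = 15.5 × 0.044 L/cmH2O = 0.682 s.
Exhaled fraction f = 1 − e^(−t/τ) → t = −τ·ln(1 − f) = −0.682·ln(0.07) = 1.814 s.

1.81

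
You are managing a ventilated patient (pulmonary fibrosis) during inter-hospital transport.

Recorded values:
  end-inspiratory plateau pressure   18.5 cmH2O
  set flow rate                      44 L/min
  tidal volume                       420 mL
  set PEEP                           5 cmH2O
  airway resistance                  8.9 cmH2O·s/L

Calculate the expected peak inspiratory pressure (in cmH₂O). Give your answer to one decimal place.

Flow: 44 L/min ÷ 60 = 0.7333 L/s.
PIP = Pplat + Raw × flow = 18.5 + 8.9 × 0.7333 = 18.5 + 6.526 = 25.026 cmH2O.

25.0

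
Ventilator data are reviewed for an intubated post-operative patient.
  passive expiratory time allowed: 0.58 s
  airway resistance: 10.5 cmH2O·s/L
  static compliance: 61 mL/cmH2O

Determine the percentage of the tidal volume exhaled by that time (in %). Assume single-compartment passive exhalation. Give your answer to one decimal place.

59.6

τ = R × C = 10.5 × 61 mL/cmH2O = 10.5 × 0.061 L/cmH2O = 0.6405 s.
Passive exhalation: V(t)/V₀ = e^(−t/τ) = e^(−0.58/0.6405) = 0.4043.
Fraction exhaled = 1 − 0.4043 = 0.5957 → 59.57%.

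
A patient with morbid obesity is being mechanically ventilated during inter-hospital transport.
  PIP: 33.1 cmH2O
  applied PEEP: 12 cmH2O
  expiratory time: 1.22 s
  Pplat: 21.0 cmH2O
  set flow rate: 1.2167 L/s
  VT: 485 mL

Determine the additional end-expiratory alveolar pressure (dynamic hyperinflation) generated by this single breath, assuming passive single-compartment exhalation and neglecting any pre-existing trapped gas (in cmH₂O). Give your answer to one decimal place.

R = (PIP − Pplat)/V̇ = (33.1 − 21.0) / 1.2167 = 12.1/1.2167 = 9.945 cmH2O·s/L.
C = Vt/(Pplat − PEEP) = 485.0 / (21.0 − 12) = 485.0/9.0 = 53.889 mL/cmH2O.
τ = R × C = 9.945 × 0.05389 L/cmH2O = 0.5359 s.
Fraction remaining = e^(−Te/τ) = e^(−1.22/0.5359) = 0.1026; trapped volume = 485.0 × 0.1026 = 49.761 mL.
Additional alveolar pressure from trapping ≈ V_trapped / C = 49.761 / 53.889 = 0.9234 cmH2O.

0.9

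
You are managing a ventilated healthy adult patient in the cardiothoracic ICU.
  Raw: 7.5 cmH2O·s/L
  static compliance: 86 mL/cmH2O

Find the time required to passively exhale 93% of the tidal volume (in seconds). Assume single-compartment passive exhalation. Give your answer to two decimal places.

1.72

τ = R × C = 7.5 × 86 mL/cmH2O = 7.5 × 0.086 L/cmH2O = 0.645 s.
Exhaled fraction f = 1 − e^(−t/τ) → t = −τ·ln(1 − f) = −0.645·ln(0.07) = 1.715 s.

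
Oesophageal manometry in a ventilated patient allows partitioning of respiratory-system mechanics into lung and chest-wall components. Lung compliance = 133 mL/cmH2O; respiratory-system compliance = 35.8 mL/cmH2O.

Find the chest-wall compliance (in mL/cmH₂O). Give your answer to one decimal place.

49.0

1/Ccw = 1/Crs − 1/CL.
1/Ccw = 1/35.8 − 1/133 = 0.02041.
Ccw = 48.996 mL/cmH2O.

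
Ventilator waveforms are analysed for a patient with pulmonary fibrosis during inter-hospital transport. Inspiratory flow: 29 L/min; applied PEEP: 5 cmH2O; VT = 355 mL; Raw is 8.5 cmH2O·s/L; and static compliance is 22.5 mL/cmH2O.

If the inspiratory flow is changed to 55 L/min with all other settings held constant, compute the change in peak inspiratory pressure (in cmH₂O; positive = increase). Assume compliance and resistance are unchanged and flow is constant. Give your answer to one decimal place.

3.7

Flow: 29 L/min ÷ 60 = 0.4833 L/s.
New flow: 55 L/min ÷ 60 = 0.9167 L/s.
PIP = Vt/C + R·V̇ + PEEP (constant-flow equation of motion).
Only the resistive term changes: ΔPIP = R × ΔV̇ = 8.5 × (0.9167 − 0.4833) = 8.5 × 0.4334 = 3.684 cmH2O.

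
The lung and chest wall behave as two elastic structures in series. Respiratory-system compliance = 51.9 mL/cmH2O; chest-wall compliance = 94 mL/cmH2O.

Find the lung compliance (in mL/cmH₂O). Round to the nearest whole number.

1/CL = 1/Crs − 1/Ccw.
1/CL = 1/51.9 − 1/94 = 0.00863.
CL = 115.87 mL/cmH2O.

116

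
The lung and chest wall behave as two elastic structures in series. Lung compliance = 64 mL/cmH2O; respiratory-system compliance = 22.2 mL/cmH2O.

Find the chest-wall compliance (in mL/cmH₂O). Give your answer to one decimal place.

1/Ccw = 1/Crs − 1/CL.
1/Ccw = 1/22.2 − 1/64 = 0.02942.
Ccw = 33.99 mL/cmH2O.

34.0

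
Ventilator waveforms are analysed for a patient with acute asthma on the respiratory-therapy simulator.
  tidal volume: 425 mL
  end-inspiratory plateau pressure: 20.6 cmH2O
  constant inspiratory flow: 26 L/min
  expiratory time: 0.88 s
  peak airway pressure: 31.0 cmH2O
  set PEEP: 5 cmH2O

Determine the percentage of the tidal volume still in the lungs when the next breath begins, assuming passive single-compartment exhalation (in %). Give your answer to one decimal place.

26.0

Flow: 26 L/min ÷ 60 = 0.4333 L/s.
R = (PIP − Pplat)/V̇ = (31.0 − 20.6) / 0.4333 = 10.4/0.4333 = 24.002 cmH2O·s/L.
C = Vt/(Pplat − PEEP) = 425.0 / (20.6 − 5) = 425.0/15.6 = 27.244 mL/cmH2O.
τ = R × C = 24.002 × 0.02724 L/cmH2O = 0.6538 s.
Fraction remaining at end-expiration = e^(−Te/τ) = e^(−0.88/0.6538) = 0.2603 → 26.03%.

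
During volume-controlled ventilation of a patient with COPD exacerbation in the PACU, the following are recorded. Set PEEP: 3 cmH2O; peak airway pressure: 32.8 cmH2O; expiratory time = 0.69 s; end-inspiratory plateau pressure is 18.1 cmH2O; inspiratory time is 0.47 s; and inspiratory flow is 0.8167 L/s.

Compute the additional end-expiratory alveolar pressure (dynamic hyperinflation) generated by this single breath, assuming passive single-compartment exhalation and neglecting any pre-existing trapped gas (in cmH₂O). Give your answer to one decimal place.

3.3

Vt = flow × Ti = 0.8167 L/s × 0.47 s × 1000 mL/L = 383.85 mL.
R = (PIP − Pplat)/V̇ = (32.8 − 18.1) / 0.8167 = 14.7/0.8167 = 17.999 cmH2O·s/L.
C = Vt/(Pplat − PEEP) = 383.85 / (18.1 − 3) = 383.85/15.1 = 25.421 mL/cmH2O.
τ = R × C = 17.999 × 0.02542 L/cmH2O = 0.4575 s.
Fraction remaining = e^(−Te/τ) = e^(−0.69/0.4575) = 0.2213; trapped volume = 383.85 × 0.2213 = 84.946 mL.
Additional alveolar pressure from trapping ≈ V_trapped / C = 84.946 / 25.421 = 3.342 cmH2O.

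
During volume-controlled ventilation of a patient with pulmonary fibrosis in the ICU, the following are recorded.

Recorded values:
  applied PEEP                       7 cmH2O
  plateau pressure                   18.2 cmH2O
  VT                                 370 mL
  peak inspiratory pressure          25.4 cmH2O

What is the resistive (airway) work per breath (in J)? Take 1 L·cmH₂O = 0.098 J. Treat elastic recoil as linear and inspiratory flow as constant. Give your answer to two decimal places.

0.26

With constant inspiratory flow the resistive pressure is constant at PIP − Pplat = 25.4 − 18.2 = 7.2 cmH2O, so resistive work = 7.2 × 0.370 = 2.664 L·cmH2O.
× 0.098 J/(L·cmH2O) → 0.2611 J.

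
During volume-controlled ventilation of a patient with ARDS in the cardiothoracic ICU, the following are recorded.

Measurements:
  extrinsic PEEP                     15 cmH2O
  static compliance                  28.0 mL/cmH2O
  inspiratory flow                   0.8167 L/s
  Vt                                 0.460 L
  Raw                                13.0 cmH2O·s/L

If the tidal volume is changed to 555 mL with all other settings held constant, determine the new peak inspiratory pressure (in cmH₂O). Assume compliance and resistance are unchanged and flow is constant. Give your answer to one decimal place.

PIP = Vt/C + R·V̇ + PEEP (constant-flow equation of motion).
Only the elastic term changes: ΔPIP = ΔVt / C = (555 − 460) / 28.0 = 3.393 cmH2O.
Original PIP = 460/28.0 + 13.0×0.8167 + 15 = 42.046 cmH2O; new PIP = 42.046 + (3.393) = 45.439 cmH2O.

45.4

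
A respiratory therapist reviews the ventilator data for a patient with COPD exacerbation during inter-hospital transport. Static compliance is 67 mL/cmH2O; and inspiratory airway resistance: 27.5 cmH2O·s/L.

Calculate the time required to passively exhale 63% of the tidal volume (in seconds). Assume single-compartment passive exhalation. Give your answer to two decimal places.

1.83

τ = R × C = 27.5 × 67 mL/cmH2O = 27.5 × 0.067 L/cmH2O = 1.843 s.
Exhaled fraction f = 1 − e^(−t/τ) → t = −τ·ln(1 − f) = −1.843·ln(0.37) = 1.832 s.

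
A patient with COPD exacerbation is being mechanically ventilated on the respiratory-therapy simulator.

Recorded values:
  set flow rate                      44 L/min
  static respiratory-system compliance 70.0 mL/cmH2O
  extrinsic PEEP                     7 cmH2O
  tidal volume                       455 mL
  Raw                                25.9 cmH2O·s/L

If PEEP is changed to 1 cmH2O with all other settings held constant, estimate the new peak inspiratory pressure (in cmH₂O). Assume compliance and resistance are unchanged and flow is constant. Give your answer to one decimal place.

Flow: 44 L/min ÷ 60 = 0.7333 L/s.
PIP = Vt/C + R·V̇ + PEEP (constant-flow equation of motion).
Only the baseline term changes: ΔPIP = ΔPEEP = 1 − 7 = -6.0 cmH2O.
Original PIP = 455/70.0 + 25.9×0.7333 + 7 = 32.492 cmH2O; new PIP = 32.492 + (-6.0) = 26.492 cmH2O.

26.5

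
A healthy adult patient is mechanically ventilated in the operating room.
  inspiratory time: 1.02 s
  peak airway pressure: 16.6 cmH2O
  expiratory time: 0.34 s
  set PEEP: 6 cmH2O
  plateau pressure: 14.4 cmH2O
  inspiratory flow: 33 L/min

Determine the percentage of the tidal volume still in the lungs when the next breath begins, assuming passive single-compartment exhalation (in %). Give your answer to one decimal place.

Flow: 33 L/min ÷ 60 = 0.55 L/s.
Vt = flow × Ti = 0.55 L/s × 1.02 s × 1000 mL/L = 561.0 mL.
R = (PIP − Pplat)/V̇ = (16.6 − 14.4) / 0.55 = 2.2/0.55 = 4.0 cmH2O·s/L.
C = Vt/(Pplat − PEEP) = 561.0 / (14.4 − 6) = 561.0/8.4 = 66.786 mL/cmH2O.
τ = R × C = 4.0 × 0.06679 L/cmH2O = 0.2672 s.
Fraction remaining at end-expiration = e^(−Te/τ) = e^(−0.34/0.2672) = 0.2801 → 28.01%.

28.0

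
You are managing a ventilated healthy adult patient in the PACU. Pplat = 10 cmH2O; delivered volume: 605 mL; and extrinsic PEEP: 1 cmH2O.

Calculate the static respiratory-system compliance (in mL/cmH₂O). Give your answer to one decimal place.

Cstat = Vt / (Pplat − PEEP) = 605 / (10 − 1) = 605 / 9.0 = 67.222 mL/cmH2O.

67.2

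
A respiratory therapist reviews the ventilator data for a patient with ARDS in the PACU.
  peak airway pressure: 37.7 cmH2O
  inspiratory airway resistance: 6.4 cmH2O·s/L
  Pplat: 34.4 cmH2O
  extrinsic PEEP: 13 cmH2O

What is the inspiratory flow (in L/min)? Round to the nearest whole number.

31

flow = (PIP − Pplat) / Raw = (37.7 − 34.4) / 6.4 = 0.5156 L/s × 60 = 30.936 L/min.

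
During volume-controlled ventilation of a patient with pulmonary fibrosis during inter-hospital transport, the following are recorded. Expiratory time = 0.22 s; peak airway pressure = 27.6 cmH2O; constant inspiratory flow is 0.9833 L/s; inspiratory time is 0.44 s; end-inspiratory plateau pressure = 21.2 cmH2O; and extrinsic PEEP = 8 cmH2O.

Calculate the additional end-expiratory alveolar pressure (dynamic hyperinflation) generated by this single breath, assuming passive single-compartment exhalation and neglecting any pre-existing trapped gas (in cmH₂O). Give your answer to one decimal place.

4.7

Vt = flow × Ti = 0.9833 L/s × 0.44 s × 1000 mL/L = 432.65 mL.
R = (PIP − Pplat)/V̇ = (27.6 − 21.2) / 0.9833 = 6.4/0.9833 = 6.509 cmH2O·s/L.
C = Vt/(Pplat − PEEP) = 432.65 / (21.2 − 8) = 432.65/13.2 = 32.777 mL/cmH2O.
τ = R × C = 6.509 × 0.03278 L/cmH2O = 0.2134 s.
Fraction remaining = e^(−Te/τ) = e^(−0.22/0.2134) = 0.3567; trapped volume = 432.65 × 0.3567 = 154.33 mL.
Additional alveolar pressure from trapping ≈ V_trapped / C = 154.33 / 32.777 = 4.708 cmH2O.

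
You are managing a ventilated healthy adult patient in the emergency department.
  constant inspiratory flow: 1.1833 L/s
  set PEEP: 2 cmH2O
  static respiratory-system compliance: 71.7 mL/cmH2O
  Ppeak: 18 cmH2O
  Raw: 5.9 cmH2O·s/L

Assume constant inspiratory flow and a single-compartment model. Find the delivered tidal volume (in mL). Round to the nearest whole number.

647

Equation of motion (constant flow): PIP = Vt/C + R·V̇ + PEEP.
Vt/C = PIP − R·V̇ − PEEP = 18 − 6.981 − 2 = 9.019 cmH2O.
Vt = C × 9.019 = 71.7 × 9.019 = 646.66 mL.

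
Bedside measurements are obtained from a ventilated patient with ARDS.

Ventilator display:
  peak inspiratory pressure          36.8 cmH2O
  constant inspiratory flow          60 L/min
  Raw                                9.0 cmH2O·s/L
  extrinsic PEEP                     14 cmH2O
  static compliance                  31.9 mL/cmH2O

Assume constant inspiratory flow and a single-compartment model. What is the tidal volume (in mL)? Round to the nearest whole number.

Flow: 60 L/min ÷ 60 = 1 L/s.
Equation of motion (constant flow): PIP = Vt/C + R·V̇ + PEEP.
Vt/C = PIP − R·V̇ − PEEP = 36.8 − 9.0 − 14 = 13.8 cmH2O.
Vt = C × 13.8 = 31.9 × 13.8 = 440.22 mL.

440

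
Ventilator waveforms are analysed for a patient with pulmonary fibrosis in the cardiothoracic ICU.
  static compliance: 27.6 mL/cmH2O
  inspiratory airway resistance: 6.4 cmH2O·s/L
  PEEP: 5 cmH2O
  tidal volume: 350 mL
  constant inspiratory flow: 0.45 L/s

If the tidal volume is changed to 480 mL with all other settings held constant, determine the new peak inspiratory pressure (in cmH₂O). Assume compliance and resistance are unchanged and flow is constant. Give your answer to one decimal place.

PIP = Vt/C + R·V̇ + PEEP (constant-flow equation of motion).
Only the elastic term changes: ΔPIP = ΔVt / C = (480 − 350) / 27.6 = 4.71 cmH2O.
Original PIP = 350/27.6 + 6.4×0.45 + 5 = 20.561 cmH2O; new PIP = 20.561 + (4.71) = 25.271 cmH2O.

25.3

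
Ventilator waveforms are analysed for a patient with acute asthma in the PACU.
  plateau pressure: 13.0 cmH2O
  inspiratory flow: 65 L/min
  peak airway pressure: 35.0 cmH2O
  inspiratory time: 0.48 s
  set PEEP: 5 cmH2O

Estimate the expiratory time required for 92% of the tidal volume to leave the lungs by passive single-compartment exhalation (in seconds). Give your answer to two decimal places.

3.33

Flow: 65 L/min ÷ 60 = 1.0833 L/s.
Vt = flow × Ti = 1.0833 L/s × 0.48 s × 1000 mL/L = 519.98 mL.
R = (PIP − Pplat)/V̇ = (35.0 − 13.0) / 1.0833 = 22.0/1.0833 = 20.308 cmH2O·s/L.
C = Vt/(Pplat − PEEP) = 519.98 / (13.0 − 5) = 519.98/8.0 = 64.998 mL/cmH2O.
τ = R × C = 20.308 × 0.065 L/cmH2O = 1.32 s.
t = −τ·ln(1 − 0.92) = −1.32·ln(0.08) = 3.334 s.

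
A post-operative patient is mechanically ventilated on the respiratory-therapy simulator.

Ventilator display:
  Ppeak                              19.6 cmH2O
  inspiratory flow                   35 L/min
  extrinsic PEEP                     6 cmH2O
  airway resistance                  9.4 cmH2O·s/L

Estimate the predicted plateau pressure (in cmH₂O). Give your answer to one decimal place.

Flow: 35 L/min ÷ 60 = 0.5833 L/s.
Pplat = PIP − Raw × flow = 19.6 − 9.4 × 0.5833 = 19.6 − 5.483 = 14.117 cmH2O.

14.1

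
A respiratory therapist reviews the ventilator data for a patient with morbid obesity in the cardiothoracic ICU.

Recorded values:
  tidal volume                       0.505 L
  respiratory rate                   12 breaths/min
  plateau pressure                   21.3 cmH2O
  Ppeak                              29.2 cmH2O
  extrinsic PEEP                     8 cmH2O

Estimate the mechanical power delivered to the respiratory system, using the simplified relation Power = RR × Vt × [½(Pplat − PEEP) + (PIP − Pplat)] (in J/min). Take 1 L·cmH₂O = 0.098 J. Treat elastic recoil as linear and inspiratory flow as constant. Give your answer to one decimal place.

Per-breath work = Vt × [½(Pplat−PEEP) + (PIP−Pplat)] = 0.505 × [0.5×13.3 + 7.9] = 0.505 × 14.55 = 7.348 L·cmH2O.
Power = 12 × 7.348 = 88.176 L·cmH2O/min.
× 0.098 J/(L·cmH2O) → 8.641 J/min.

8.6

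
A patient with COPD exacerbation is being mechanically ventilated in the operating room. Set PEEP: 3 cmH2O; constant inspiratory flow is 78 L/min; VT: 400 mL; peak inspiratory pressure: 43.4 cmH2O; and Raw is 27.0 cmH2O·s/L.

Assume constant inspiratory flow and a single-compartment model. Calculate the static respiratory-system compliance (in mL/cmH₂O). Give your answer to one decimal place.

Flow: 78 L/min ÷ 60 = 1.3 L/s.
Equation of motion (constant flow): PIP = Vt/C + R·V̇ + PEEP.
Vt/C = PIP − R·V̇ − PEEP = 43.4 − 27.0×1.3 − 3 = 43.4 − 35.1 − 3 = 5.3 cmH2O.
C = Vt / 5.3 = 400 / 5.3 = 75.472 mL/cmH2O.

75.5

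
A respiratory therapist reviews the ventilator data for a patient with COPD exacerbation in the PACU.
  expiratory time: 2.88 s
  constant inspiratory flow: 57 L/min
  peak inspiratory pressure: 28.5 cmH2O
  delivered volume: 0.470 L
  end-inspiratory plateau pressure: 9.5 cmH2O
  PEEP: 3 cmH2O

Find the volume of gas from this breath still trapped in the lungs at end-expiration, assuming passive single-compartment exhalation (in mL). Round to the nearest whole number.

Flow: 57 L/min ÷ 60 = 0.95 L/s.
R = (PIP − Pplat)/V̇ = (28.5 − 9.5) / 0.95 = 19.0/0.95 = 20.0 cmH2O·s/L.
C = Vt/(Pplat − PEEP) = 470.0 / (9.5 − 3) = 470.0/6.5 = 72.308 mL/cmH2O.
τ = R × C = 20.0 × 0.07231 L/cmH2O = 1.446 s.
Fraction remaining = e^(−Te/τ) = e^(−2.88/1.446) = 0.1365.
Trapped volume = 470.0 × 0.1365 = 64.155 mL.

64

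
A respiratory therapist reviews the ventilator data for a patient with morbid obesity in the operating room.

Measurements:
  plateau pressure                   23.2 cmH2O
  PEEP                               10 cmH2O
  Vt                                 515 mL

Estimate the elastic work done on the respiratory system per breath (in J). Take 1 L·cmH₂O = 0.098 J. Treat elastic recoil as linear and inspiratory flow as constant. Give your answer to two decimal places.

Elastic work ≈ ½ × (Pplat − PEEP) × Vt = 0.5 × (23.2 − 10) × 0.515 L = 0.5 × 13.2 × 0.515 = 3.399 L·cmH2O.
× 0.098 J/(L·cmH2O) → 0.3331 J.

0.33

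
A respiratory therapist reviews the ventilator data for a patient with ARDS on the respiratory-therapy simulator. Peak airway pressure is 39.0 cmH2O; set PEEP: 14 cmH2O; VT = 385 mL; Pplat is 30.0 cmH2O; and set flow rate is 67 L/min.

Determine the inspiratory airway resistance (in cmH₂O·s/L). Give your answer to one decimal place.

Flow: 67 L/min ÷ 60 = 1.1167 L/s.
Raw = (PIP − Pplat) / flow = (39.0 − 30.0) / 1.1167 = 9.0 / 1.1167 = 8.059 cmH2O·s/L.

8.1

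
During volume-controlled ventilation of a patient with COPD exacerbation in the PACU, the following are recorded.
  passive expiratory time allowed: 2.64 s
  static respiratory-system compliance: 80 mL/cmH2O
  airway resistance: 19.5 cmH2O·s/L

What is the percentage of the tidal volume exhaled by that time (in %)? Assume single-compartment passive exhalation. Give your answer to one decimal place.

81.6

τ = R × C = 19.5 × 80 mL/cmH2O = 19.5 × 0.080 L/cmH2O = 1.56 s.
Passive exhalation: V(t)/V₀ = e^(−t/τ) = e^(−2.64/1.56) = 0.1841.
Fraction exhaled = 1 − 0.1841 = 0.8159 → 81.59%.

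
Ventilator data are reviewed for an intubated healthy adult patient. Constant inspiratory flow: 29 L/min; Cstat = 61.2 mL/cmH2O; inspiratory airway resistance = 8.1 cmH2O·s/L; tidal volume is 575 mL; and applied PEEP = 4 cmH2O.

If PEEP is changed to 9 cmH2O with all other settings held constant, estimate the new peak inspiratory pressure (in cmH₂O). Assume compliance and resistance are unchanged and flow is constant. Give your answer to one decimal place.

Flow: 29 L/min ÷ 60 = 0.4833 L/s.
PIP = Vt/C + R·V̇ + PEEP (constant-flow equation of motion).
Only the baseline term changes: ΔPIP = ΔPEEP = 9 − 4 = 5.0 cmH2O.
Original PIP = 575/61.2 + 8.1×0.4833 + 4 = 17.31 cmH2O; new PIP = 17.31 + (5.0) = 22.31 cmH2O.

22.3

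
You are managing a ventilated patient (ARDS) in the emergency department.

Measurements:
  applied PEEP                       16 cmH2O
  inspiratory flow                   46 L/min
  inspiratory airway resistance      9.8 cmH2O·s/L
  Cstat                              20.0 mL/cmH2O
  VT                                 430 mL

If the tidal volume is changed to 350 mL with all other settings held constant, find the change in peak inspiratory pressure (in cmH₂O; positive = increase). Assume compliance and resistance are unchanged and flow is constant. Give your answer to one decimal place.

-4.0

PIP = Vt/C + R·V̇ + PEEP (constant-flow equation of motion).
Only the elastic term changes: ΔPIP = ΔVt / C = (350 − 430) / 20.0 = -4.0 cmH2O.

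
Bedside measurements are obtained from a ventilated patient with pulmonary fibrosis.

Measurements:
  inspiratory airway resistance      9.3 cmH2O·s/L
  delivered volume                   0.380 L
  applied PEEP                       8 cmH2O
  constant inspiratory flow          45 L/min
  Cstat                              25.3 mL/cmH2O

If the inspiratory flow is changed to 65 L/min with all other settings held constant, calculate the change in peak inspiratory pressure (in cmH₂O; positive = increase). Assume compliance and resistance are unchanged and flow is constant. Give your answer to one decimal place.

Flow: 45 L/min ÷ 60 = 0.75 L/s.
New flow: 65 L/min ÷ 60 = 1.0833 L/s.
PIP = Vt/C + R·V̇ + PEEP (constant-flow equation of motion).
Only the resistive term changes: ΔPIP = R × ΔV̇ = 9.3 × (1.0833 − 0.75) = 9.3 × 0.3333 = 3.1 cmH2O.

3.1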